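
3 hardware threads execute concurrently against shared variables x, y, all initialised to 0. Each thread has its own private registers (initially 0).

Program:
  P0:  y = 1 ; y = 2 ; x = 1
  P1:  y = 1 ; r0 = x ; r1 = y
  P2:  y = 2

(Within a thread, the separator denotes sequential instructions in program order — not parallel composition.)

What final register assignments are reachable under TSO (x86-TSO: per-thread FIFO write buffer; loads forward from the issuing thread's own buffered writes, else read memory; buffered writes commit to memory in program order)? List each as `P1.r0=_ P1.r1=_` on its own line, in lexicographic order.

outcome vector order: (P1.r0,P1.r1)
|TSO outcomes| = 4

P1.r0=0 P1.r1=1
P1.r0=0 P1.r1=2
P1.r0=1 P1.r1=1
P1.r0=1 P1.r1=2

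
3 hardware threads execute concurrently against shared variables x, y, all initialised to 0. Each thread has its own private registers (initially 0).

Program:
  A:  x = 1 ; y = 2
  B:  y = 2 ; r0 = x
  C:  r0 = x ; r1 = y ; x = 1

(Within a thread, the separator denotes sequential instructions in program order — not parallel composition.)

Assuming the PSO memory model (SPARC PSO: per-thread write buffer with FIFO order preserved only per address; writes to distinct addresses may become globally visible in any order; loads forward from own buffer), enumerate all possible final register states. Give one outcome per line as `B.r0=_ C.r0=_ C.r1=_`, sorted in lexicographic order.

B.r0=0 C.r0=0 C.r1=0
B.r0=0 C.r0=0 C.r1=2
B.r0=0 C.r0=1 C.r1=0
B.r0=0 C.r0=1 C.r1=2
B.r0=1 C.r0=0 C.r1=0
B.r0=1 C.r0=0 C.r1=2
B.r0=1 C.r0=1 C.r1=0
B.r0=1 C.r0=1 C.r1=2

outcome vector order: (B.r0,C.r0,C.r1)
|PSO outcomes| = 8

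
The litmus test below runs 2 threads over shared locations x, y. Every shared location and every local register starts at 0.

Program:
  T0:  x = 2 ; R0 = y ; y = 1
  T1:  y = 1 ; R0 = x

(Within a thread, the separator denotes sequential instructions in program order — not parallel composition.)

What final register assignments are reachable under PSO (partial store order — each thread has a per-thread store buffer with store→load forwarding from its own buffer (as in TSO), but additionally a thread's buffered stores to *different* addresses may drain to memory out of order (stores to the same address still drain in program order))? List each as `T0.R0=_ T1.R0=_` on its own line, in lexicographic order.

T0.R0=0 T1.R0=0
T0.R0=0 T1.R0=2
T0.R0=1 T1.R0=0
T0.R0=1 T1.R0=2

outcome vector order: (T0.R0,T1.R0)
|PSO outcomes| = 4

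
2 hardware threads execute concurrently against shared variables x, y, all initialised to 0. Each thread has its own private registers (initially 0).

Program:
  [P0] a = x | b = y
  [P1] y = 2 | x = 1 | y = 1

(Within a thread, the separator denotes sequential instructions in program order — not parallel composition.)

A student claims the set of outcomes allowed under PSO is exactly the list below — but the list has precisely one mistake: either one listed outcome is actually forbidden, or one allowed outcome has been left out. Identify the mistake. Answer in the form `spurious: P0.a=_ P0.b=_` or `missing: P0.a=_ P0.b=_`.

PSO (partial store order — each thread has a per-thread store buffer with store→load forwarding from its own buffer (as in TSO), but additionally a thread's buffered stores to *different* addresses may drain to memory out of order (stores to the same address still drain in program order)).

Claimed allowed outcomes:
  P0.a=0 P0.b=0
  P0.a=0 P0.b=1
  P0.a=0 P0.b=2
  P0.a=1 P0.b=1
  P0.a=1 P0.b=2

missing: P0.a=1 P0.b=0

outcome vector order: (P0.a,P0.b)
PSO (6): (0,0) (0,1) (0,2) (1,0) (1,1) (1,2)
PSO∖claimed = {(1,0)}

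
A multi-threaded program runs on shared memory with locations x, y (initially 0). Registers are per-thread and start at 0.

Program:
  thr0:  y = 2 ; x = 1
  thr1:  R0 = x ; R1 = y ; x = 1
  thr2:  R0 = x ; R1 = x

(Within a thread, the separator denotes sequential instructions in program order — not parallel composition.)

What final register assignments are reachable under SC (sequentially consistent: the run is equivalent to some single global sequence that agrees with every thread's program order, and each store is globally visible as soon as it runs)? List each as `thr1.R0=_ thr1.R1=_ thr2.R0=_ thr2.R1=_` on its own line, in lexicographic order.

outcome vector order: (thr1.R0,thr1.R1,thr2.R0,thr2.R1)
|SC outcomes| = 9

thr1.R0=0 thr1.R1=0 thr2.R0=0 thr2.R1=0
thr1.R0=0 thr1.R1=0 thr2.R0=0 thr2.R1=1
thr1.R0=0 thr1.R1=0 thr2.R0=1 thr2.R1=1
thr1.R0=0 thr1.R1=2 thr2.R0=0 thr2.R1=0
thr1.R0=0 thr1.R1=2 thr2.R0=0 thr2.R1=1
thr1.R0=0 thr1.R1=2 thr2.R0=1 thr2.R1=1
thr1.R0=1 thr1.R1=2 thr2.R0=0 thr2.R1=0
thr1.R0=1 thr1.R1=2 thr2.R0=0 thr2.R1=1
thr1.R0=1 thr1.R1=2 thr2.R0=1 thr2.R1=1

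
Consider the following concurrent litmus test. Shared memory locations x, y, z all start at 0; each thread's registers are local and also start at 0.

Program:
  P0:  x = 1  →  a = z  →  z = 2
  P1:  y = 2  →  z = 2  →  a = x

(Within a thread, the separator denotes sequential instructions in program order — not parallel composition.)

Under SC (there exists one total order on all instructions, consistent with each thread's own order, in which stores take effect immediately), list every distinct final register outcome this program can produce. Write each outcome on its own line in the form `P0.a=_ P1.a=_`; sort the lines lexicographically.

P0.a=0 P1.a=1
P0.a=2 P1.a=0
P0.a=2 P1.a=1

outcome vector order: (P0.a,P1.a)
|SC outcomes| = 3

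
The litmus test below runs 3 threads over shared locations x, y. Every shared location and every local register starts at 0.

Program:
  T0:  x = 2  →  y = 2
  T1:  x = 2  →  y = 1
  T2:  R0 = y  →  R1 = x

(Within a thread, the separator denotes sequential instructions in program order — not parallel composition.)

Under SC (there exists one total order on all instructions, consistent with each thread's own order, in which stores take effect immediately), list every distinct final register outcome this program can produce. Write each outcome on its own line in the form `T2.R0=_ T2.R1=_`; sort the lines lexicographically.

outcome vector order: (T2.R0,T2.R1)
|SC outcomes| = 4

T2.R0=0 T2.R1=0
T2.R0=0 T2.R1=2
T2.R0=1 T2.R1=2
T2.R0=2 T2.R1=2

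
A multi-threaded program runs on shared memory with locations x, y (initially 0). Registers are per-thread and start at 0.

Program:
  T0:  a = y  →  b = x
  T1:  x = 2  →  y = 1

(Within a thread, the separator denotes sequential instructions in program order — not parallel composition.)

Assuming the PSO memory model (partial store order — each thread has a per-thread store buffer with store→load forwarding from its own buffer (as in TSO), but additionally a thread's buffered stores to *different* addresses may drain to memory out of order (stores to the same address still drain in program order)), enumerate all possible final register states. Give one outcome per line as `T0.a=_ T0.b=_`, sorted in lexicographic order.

T0.a=0 T0.b=0
T0.a=0 T0.b=2
T0.a=1 T0.b=0
T0.a=1 T0.b=2

outcome vector order: (T0.a,T0.b)
|PSO outcomes| = 4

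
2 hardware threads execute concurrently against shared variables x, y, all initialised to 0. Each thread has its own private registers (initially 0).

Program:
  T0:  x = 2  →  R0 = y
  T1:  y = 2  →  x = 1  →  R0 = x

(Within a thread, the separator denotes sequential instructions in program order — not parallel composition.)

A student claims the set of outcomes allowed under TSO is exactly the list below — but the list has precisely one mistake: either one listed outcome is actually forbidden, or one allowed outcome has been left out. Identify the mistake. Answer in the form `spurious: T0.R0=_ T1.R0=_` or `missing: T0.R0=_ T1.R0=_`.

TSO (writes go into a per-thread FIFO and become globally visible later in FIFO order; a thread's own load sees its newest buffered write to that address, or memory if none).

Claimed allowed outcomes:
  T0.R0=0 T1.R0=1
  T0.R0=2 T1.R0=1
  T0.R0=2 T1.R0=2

outcome vector order: (T0.R0,T1.R0)
TSO (4): <0 1> <0 2> <2 1> <2 2>
TSO∖claimed = {<0 2>}

missing: T0.R0=0 T1.R0=2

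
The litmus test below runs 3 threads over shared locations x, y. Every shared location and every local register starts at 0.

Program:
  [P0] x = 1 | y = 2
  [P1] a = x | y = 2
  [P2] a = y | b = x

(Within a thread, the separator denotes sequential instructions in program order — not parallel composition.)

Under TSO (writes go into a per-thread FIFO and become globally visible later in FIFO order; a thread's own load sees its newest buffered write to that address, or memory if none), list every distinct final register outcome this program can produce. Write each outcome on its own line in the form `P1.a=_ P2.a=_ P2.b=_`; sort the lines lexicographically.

P1.a=0 P2.a=0 P2.b=0
P1.a=0 P2.a=0 P2.b=1
P1.a=0 P2.a=2 P2.b=0
P1.a=0 P2.a=2 P2.b=1
P1.a=1 P2.a=0 P2.b=0
P1.a=1 P2.a=0 P2.b=1
P1.a=1 P2.a=2 P2.b=1

outcome vector order: (P1.a,P2.a,P2.b)
|TSO outcomes| = 7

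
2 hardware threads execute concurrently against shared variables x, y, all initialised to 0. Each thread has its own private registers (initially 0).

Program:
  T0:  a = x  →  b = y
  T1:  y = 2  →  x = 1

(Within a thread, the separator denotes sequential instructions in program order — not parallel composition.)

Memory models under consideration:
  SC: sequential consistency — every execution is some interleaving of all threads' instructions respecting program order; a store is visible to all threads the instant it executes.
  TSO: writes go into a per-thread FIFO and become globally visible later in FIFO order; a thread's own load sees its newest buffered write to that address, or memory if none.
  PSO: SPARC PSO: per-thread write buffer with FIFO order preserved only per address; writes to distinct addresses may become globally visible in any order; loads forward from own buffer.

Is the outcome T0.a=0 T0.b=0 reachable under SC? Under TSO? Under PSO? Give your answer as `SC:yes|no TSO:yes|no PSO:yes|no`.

outcome vector order: (T0.a,T0.b)
SC: 3 outcomes — {(0,0) (0,2) (1,2)}
TSO: 3 outcomes — {(0,0) (0,2) (1,2)}
PSO: 4 outcomes — {(0,0) (0,2) (1,0) (1,2)}
target (0,0) ∈ {SC,TSO,PSO}

SC:yes TSO:yes PSO:yes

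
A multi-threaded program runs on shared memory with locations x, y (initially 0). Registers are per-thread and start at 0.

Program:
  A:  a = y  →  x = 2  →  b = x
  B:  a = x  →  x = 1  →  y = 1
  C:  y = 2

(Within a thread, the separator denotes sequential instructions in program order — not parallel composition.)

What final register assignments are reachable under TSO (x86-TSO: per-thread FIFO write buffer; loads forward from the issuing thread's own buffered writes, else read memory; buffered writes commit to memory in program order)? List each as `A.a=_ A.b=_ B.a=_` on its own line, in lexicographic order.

A.a=0 A.b=1 B.a=0
A.a=0 A.b=1 B.a=2
A.a=0 A.b=2 B.a=0
A.a=0 A.b=2 B.a=2
A.a=1 A.b=2 B.a=0
A.a=2 A.b=1 B.a=0
A.a=2 A.b=1 B.a=2
A.a=2 A.b=2 B.a=0
A.a=2 A.b=2 B.a=2

outcome vector order: (A.a,A.b,B.a)
|TSO outcomes| = 9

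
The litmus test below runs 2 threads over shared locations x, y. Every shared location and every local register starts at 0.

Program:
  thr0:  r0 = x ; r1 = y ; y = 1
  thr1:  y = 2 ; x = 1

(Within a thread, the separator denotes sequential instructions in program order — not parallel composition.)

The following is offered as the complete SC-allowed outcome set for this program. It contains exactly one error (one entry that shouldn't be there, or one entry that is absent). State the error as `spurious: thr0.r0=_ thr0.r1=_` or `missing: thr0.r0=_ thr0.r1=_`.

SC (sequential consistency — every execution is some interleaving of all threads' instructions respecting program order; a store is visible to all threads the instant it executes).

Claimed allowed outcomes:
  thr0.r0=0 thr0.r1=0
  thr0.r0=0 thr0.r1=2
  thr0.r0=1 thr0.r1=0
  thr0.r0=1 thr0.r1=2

outcome vector order: (thr0.r0,thr0.r1)
[SC] allowed = {<0 0> <0 2> <1 2>}
claimed∖SC = {<1 0>}

spurious: thr0.r0=1 thr0.r1=0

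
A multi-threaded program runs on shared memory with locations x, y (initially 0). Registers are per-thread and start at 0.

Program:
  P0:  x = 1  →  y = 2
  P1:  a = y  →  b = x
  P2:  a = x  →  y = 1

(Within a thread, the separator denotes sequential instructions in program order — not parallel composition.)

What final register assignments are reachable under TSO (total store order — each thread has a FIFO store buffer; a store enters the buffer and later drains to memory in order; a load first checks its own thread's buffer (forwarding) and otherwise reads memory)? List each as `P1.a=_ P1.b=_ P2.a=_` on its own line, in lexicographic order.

outcome vector order: (P1.a,P1.b,P2.a)
|TSO outcomes| = 9

P1.a=0 P1.b=0 P2.a=0
P1.a=0 P1.b=0 P2.a=1
P1.a=0 P1.b=1 P2.a=0
P1.a=0 P1.b=1 P2.a=1
P1.a=1 P1.b=0 P2.a=0
P1.a=1 P1.b=1 P2.a=0
P1.a=1 P1.b=1 P2.a=1
P1.a=2 P1.b=1 P2.a=0
P1.a=2 P1.b=1 P2.a=1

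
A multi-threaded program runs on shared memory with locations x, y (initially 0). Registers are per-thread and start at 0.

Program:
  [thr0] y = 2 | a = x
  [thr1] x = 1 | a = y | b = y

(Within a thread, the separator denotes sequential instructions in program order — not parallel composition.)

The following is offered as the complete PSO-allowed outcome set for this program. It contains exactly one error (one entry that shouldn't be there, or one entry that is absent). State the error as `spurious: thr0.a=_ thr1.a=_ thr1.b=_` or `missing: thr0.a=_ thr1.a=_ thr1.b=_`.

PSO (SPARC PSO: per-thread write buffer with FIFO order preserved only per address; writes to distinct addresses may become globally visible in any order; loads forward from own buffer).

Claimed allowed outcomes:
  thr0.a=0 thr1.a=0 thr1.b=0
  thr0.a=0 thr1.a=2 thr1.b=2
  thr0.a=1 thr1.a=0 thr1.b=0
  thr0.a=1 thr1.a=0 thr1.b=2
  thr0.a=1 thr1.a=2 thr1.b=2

outcome vector order: (thr0.a,thr1.a,thr1.b)
PSO: 6 outcomes — {000, 002, 022, 100, 102, 122}
PSO∖claimed = {002}

missing: thr0.a=0 thr1.a=0 thr1.b=2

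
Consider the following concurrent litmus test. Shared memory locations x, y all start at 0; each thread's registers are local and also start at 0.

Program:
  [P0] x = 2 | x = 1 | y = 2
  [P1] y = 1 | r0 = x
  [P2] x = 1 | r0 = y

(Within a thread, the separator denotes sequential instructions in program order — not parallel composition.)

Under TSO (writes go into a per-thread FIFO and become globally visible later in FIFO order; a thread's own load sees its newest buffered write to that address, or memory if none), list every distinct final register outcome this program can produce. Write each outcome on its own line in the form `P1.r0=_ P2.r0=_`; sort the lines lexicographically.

outcome vector order: (P1.r0,P2.r0)
|TSO outcomes| = 9

P1.r0=0 P2.r0=0
P1.r0=0 P2.r0=1
P1.r0=0 P2.r0=2
P1.r0=1 P2.r0=0
P1.r0=1 P2.r0=1
P1.r0=1 P2.r0=2
P1.r0=2 P2.r0=0
P1.r0=2 P2.r0=1
P1.r0=2 P2.r0=2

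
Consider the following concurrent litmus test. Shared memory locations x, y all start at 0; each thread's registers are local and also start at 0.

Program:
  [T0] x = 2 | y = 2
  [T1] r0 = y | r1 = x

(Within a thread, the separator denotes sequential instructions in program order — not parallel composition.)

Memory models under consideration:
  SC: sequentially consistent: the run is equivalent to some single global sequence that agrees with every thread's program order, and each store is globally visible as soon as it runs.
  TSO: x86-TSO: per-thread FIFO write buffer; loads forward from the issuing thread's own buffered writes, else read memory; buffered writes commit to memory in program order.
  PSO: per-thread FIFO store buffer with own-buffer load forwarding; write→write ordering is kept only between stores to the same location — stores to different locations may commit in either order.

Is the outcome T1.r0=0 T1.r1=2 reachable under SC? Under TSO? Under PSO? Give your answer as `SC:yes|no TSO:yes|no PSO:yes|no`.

SC:yes TSO:yes PSO:yes

outcome vector order: (T1.r0,T1.r1)
under SC → <0 0>; <0 2>; <2 2>
under TSO → <0 0>; <0 2>; <2 2>
under PSO → <0 0>; <0 2>; <2 0>; <2 2>
target <0 2> ∈ {SC,TSO,PSO}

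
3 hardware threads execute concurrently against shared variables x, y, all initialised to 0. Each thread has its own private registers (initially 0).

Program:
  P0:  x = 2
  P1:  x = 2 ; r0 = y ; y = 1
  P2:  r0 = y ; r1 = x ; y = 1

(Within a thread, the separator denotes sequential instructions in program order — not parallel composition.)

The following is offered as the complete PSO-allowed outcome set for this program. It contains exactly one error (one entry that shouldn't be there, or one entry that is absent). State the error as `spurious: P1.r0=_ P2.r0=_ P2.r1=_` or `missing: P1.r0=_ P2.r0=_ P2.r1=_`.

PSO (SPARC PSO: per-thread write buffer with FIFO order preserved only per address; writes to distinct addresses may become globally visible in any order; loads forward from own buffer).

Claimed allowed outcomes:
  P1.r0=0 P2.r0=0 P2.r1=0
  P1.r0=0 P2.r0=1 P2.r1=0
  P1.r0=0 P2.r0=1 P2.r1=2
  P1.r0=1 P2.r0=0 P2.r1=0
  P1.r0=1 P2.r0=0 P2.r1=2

missing: P1.r0=0 P2.r0=0 P2.r1=2

outcome vector order: (P1.r0,P2.r0,P2.r1)
PSO (6): (0,0,0) (0,0,2) (0,1,0) (0,1,2) (1,0,0) (1,0,2)
PSO∖claimed = {(0,0,2)}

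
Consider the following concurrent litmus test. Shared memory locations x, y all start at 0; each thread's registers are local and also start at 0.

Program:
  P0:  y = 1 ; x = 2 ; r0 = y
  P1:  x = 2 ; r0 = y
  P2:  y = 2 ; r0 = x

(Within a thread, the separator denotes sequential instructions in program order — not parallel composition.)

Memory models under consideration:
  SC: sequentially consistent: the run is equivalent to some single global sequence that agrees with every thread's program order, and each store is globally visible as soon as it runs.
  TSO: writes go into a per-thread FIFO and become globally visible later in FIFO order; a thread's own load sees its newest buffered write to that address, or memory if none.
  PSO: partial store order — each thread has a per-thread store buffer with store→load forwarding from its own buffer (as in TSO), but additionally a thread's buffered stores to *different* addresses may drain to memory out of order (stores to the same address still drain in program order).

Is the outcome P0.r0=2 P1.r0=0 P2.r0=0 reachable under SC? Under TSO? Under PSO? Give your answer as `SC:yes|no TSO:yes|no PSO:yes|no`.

outcome vector order: (P0.r0,P1.r0,P2.r0)
under SC → (1,0,2); (1,1,0); (1,1,2); (1,2,0); (1,2,2); (2,0,2); (2,1,2); (2,2,0); (2,2,2)
under TSO → (1,0,0); (1,0,2); (1,1,0); (1,1,2); (1,2,0); (1,2,2); (2,0,0); (2,0,2); (2,1,0); (2,1,2); (2,2,0); (2,2,2)
under PSO → (1,0,0); (1,0,2); (1,1,0); (1,1,2); (1,2,0); (1,2,2); (2,0,0); (2,0,2); (2,1,0); (2,1,2); (2,2,0); (2,2,2)
target (2,0,0) ∈ {TSO,PSO}

SC:no TSO:yes PSO:yes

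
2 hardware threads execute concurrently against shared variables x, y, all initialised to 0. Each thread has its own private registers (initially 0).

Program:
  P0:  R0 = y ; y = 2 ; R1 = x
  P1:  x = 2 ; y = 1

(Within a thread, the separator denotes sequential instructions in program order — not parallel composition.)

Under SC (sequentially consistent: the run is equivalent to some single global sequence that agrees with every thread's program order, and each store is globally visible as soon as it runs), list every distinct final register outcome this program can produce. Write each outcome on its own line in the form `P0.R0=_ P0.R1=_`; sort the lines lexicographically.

outcome vector order: (P0.R0,P0.R1)
|SC outcomes| = 3

P0.R0=0 P0.R1=0
P0.R0=0 P0.R1=2
P0.R0=1 P0.R1=2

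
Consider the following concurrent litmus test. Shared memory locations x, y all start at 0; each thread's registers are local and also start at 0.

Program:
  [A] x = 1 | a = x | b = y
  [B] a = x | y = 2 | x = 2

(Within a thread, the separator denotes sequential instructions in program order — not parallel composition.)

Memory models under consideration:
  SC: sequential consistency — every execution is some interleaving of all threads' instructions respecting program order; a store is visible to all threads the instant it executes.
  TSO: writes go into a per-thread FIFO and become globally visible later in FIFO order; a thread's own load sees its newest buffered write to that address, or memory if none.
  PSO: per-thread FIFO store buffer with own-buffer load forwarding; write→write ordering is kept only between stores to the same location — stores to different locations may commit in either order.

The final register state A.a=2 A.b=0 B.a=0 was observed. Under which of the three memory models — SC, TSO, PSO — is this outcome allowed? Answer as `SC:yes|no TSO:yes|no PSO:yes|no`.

SC:no TSO:no PSO:yes

outcome vector order: (A.a,A.b,B.a)
[SC] allowed = {100; 101; 120; 121; 220; 221}
[TSO] allowed = {100; 101; 120; 121; 220; 221}
[PSO] allowed = {100; 101; 120; 121; 200; 201; 220; 221}
target 200 ∈ {PSO}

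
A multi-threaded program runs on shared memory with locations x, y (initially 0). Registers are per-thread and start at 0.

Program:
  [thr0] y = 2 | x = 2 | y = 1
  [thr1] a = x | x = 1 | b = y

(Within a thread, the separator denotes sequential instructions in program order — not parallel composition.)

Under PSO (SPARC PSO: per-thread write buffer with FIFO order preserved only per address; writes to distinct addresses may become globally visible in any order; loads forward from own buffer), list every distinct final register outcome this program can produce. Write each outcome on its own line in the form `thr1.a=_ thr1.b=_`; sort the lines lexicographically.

thr1.a=0 thr1.b=0
thr1.a=0 thr1.b=1
thr1.a=0 thr1.b=2
thr1.a=2 thr1.b=0
thr1.a=2 thr1.b=1
thr1.a=2 thr1.b=2

outcome vector order: (thr1.a,thr1.b)
|PSO outcomes| = 6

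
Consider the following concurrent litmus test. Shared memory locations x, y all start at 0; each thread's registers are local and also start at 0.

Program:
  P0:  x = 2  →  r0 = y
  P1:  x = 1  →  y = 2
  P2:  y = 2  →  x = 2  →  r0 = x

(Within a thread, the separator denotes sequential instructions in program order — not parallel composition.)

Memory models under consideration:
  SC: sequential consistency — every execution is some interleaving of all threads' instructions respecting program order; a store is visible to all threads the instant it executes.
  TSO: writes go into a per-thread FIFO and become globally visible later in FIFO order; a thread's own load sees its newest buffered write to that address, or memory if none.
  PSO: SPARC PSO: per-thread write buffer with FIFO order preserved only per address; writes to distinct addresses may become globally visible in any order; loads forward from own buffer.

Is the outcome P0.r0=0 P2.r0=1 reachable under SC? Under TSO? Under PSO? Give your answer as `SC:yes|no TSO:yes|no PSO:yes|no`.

SC:yes TSO:yes PSO:yes

outcome vector order: (P0.r0,P2.r0)
[SC] allowed = {0/1 0/2 2/1 2/2}
[TSO] allowed = {0/1 0/2 2/1 2/2}
[PSO] allowed = {0/1 0/2 2/1 2/2}
target 0/1 ∈ {SC,TSO,PSO}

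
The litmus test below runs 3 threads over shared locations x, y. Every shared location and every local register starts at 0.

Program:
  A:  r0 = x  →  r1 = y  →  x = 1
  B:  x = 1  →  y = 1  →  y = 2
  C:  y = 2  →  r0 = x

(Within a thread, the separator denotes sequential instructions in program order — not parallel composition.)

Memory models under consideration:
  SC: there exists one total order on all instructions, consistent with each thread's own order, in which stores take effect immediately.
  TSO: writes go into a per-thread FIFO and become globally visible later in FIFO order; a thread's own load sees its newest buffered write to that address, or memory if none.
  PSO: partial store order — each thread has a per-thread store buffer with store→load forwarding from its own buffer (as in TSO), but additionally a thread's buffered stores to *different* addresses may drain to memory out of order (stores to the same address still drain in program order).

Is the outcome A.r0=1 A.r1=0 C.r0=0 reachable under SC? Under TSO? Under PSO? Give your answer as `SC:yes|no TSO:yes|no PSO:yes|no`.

outcome vector order: (A.r0,A.r1,C.r0)
SC (11): (0,0,0); (0,0,1); (0,1,0); (0,1,1); (0,2,0); (0,2,1); (1,0,1); (1,1,0); (1,1,1); (1,2,0); (1,2,1)
TSO (12): (0,0,0); (0,0,1); (0,1,0); (0,1,1); (0,2,0); (0,2,1); (1,0,0); (1,0,1); (1,1,0); (1,1,1); (1,2,0); (1,2,1)
PSO (12): (0,0,0); (0,0,1); (0,1,0); (0,1,1); (0,2,0); (0,2,1); (1,0,0); (1,0,1); (1,1,0); (1,1,1); (1,2,0); (1,2,1)
target (1,0,0) ∈ {TSO,PSO}

SC:no TSO:yes PSO:yes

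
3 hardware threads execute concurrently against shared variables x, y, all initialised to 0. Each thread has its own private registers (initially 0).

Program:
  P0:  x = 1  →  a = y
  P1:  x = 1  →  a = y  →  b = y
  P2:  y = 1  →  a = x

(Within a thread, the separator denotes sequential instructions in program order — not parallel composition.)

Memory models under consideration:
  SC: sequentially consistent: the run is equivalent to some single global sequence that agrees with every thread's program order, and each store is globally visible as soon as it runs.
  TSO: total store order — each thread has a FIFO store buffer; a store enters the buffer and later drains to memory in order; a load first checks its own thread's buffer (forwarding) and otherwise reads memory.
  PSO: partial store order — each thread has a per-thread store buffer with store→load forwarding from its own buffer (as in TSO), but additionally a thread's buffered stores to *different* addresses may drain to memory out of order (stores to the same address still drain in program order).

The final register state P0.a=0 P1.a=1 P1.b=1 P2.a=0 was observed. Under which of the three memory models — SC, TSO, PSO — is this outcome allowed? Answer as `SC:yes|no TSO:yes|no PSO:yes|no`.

SC:no TSO:yes PSO:yes

outcome vector order: (P0.a,P1.a,P1.b,P2.a)
under SC → 0001; 0011; 0111; 1001; 1011; 1110; 1111
under TSO → 0000; 0001; 0010; 0011; 0110; 0111; 1000; 1001; 1010; 1011; 1110; 1111
under PSO → 0000; 0001; 0010; 0011; 0110; 0111; 1000; 1001; 1010; 1011; 1110; 1111
target 0110 ∈ {TSO,PSO}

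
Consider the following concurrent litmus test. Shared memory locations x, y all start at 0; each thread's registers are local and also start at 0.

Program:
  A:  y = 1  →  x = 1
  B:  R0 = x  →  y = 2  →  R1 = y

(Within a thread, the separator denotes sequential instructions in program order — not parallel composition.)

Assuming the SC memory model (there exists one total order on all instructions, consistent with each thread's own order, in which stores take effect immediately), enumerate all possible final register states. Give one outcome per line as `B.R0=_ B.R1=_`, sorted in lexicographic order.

outcome vector order: (B.R0,B.R1)
|SC outcomes| = 3

B.R0=0 B.R1=1
B.R0=0 B.R1=2
B.R0=1 B.R1=2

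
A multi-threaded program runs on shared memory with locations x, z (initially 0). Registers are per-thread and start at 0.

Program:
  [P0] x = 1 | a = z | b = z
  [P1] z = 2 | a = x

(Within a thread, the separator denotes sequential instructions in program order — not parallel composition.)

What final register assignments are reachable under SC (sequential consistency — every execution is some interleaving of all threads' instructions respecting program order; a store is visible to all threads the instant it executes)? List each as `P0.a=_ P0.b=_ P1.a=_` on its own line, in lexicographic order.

P0.a=0 P0.b=0 P1.a=1
P0.a=0 P0.b=2 P1.a=1
P0.a=2 P0.b=2 P1.a=0
P0.a=2 P0.b=2 P1.a=1

outcome vector order: (P0.a,P0.b,P1.a)
|SC outcomes| = 4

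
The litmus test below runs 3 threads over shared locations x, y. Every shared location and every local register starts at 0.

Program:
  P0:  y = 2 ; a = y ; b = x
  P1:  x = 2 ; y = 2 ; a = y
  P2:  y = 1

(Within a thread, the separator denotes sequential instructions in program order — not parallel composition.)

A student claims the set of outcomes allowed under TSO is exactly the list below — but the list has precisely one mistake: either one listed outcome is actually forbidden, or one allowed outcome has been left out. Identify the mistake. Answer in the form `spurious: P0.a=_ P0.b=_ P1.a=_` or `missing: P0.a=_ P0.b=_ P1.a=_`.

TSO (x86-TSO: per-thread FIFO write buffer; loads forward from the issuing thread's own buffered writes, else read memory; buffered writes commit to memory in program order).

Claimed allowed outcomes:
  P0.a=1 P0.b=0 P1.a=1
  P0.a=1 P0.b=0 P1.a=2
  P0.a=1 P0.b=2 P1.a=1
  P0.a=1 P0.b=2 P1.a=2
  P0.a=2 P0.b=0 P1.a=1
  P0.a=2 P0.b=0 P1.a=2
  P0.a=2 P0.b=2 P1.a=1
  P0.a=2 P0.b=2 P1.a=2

outcome vector order: (P0.a,P0.b,P1.a)
under TSO → <1 0 2>; <1 2 1>; <1 2 2>; <2 0 1>; <2 0 2>; <2 2 1>; <2 2 2>
claimed∖TSO = {<1 0 1>}

spurious: P0.a=1 P0.b=0 P1.a=1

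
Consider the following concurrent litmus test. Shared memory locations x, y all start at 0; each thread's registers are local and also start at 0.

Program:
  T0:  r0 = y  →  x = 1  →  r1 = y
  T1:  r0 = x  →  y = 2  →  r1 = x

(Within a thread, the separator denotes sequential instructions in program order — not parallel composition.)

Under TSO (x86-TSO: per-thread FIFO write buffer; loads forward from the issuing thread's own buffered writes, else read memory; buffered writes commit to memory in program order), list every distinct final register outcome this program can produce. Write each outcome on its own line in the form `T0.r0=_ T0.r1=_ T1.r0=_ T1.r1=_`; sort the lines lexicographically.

T0.r0=0 T0.r1=0 T1.r0=0 T1.r1=0
T0.r0=0 T0.r1=0 T1.r0=0 T1.r1=1
T0.r0=0 T0.r1=0 T1.r0=1 T1.r1=1
T0.r0=0 T0.r1=2 T1.r0=0 T1.r1=0
T0.r0=0 T0.r1=2 T1.r0=0 T1.r1=1
T0.r0=0 T0.r1=2 T1.r0=1 T1.r1=1
T0.r0=2 T0.r1=2 T1.r0=0 T1.r1=0
T0.r0=2 T0.r1=2 T1.r0=0 T1.r1=1

outcome vector order: (T0.r0,T0.r1,T1.r0,T1.r1)
|TSO outcomes| = 8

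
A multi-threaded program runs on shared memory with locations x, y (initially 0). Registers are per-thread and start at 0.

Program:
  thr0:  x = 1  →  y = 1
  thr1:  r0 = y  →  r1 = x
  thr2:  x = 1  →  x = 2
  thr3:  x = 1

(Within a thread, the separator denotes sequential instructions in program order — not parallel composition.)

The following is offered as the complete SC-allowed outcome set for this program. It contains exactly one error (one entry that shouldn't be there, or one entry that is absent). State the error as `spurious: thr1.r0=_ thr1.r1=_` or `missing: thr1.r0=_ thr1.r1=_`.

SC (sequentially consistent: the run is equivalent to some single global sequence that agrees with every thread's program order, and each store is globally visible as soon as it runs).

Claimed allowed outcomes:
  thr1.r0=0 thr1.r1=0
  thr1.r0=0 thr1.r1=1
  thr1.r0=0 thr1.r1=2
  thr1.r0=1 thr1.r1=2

missing: thr1.r0=1 thr1.r1=1

outcome vector order: (thr1.r0,thr1.r1)
SC: 5 outcomes — {<0 0> <0 1> <0 2> <1 1> <1 2>}
SC∖claimed = {<1 1>}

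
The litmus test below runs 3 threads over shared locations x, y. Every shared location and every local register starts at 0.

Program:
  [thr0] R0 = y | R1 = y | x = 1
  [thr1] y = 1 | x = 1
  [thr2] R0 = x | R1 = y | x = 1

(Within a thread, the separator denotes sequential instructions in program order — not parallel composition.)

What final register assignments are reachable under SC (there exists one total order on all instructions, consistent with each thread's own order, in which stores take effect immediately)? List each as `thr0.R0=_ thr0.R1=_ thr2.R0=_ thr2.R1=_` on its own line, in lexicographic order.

outcome vector order: (thr0.R0,thr0.R1,thr2.R0,thr2.R1)
|SC outcomes| = 10

thr0.R0=0 thr0.R1=0 thr2.R0=0 thr2.R1=0
thr0.R0=0 thr0.R1=0 thr2.R0=0 thr2.R1=1
thr0.R0=0 thr0.R1=0 thr2.R0=1 thr2.R1=0
thr0.R0=0 thr0.R1=0 thr2.R0=1 thr2.R1=1
thr0.R0=0 thr0.R1=1 thr2.R0=0 thr2.R1=0
thr0.R0=0 thr0.R1=1 thr2.R0=0 thr2.R1=1
thr0.R0=0 thr0.R1=1 thr2.R0=1 thr2.R1=1
thr0.R0=1 thr0.R1=1 thr2.R0=0 thr2.R1=0
thr0.R0=1 thr0.R1=1 thr2.R0=0 thr2.R1=1
thr0.R0=1 thr0.R1=1 thr2.R0=1 thr2.R1=1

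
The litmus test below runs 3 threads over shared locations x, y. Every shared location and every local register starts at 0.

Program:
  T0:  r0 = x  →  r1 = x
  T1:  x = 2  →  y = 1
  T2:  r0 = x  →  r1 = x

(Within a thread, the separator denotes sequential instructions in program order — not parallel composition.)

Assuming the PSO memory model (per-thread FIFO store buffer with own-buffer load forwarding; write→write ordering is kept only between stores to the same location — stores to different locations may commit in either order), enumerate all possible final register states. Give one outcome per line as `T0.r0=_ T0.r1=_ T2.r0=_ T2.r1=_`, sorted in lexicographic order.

T0.r0=0 T0.r1=0 T2.r0=0 T2.r1=0
T0.r0=0 T0.r1=0 T2.r0=0 T2.r1=2
T0.r0=0 T0.r1=0 T2.r0=2 T2.r1=2
T0.r0=0 T0.r1=2 T2.r0=0 T2.r1=0
T0.r0=0 T0.r1=2 T2.r0=0 T2.r1=2
T0.r0=0 T0.r1=2 T2.r0=2 T2.r1=2
T0.r0=2 T0.r1=2 T2.r0=0 T2.r1=0
T0.r0=2 T0.r1=2 T2.r0=0 T2.r1=2
T0.r0=2 T0.r1=2 T2.r0=2 T2.r1=2

outcome vector order: (T0.r0,T0.r1,T2.r0,T2.r1)
|PSO outcomes| = 9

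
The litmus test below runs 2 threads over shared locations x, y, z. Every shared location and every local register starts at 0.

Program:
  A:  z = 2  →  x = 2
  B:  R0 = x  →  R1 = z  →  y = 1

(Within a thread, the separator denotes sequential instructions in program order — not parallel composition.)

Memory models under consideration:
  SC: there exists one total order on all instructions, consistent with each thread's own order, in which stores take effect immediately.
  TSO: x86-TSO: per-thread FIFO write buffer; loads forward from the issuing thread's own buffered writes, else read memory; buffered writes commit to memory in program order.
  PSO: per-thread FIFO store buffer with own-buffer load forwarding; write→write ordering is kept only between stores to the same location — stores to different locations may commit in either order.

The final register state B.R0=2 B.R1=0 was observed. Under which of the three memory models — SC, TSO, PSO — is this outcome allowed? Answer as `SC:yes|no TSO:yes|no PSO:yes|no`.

SC:no TSO:no PSO:yes

outcome vector order: (B.R0,B.R1)
SC: 3 outcomes — {(0,0), (0,2), (2,2)}
TSO: 3 outcomes — {(0,0), (0,2), (2,2)}
PSO: 4 outcomes — {(0,0), (0,2), (2,0), (2,2)}
target (2,0) ∈ {PSO}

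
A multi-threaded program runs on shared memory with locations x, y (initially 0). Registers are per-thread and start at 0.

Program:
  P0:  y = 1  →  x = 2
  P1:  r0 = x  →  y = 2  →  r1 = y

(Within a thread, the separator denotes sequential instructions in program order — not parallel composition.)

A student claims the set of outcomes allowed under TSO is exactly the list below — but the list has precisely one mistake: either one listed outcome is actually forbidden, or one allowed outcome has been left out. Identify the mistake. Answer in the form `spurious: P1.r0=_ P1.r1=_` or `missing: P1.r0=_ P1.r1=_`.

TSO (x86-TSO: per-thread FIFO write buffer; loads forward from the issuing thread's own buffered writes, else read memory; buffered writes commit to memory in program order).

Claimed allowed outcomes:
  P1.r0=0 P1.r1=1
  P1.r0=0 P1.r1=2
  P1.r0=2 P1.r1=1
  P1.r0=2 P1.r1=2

outcome vector order: (P1.r0,P1.r1)
TSO: 3 outcomes — {0/1 0/2 2/2}
claimed∖TSO = {2/1}

spurious: P1.r0=2 P1.r1=1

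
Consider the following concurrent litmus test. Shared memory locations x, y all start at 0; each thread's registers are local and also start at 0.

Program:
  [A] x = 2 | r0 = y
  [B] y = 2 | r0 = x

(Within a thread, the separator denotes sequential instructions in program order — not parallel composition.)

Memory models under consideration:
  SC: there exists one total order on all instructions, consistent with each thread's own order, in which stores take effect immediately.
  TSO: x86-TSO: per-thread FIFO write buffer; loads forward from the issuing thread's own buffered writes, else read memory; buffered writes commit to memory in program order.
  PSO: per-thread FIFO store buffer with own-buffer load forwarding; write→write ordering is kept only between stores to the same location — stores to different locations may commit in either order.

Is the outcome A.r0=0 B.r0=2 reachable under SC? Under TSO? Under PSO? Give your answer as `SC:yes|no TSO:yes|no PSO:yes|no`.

outcome vector order: (A.r0,B.r0)
[SC] allowed = {0/2, 2/0, 2/2}
[TSO] allowed = {0/0, 0/2, 2/0, 2/2}
[PSO] allowed = {0/0, 0/2, 2/0, 2/2}
target 0/2 ∈ {SC,TSO,PSO}

SC:yes TSO:yes PSO:yes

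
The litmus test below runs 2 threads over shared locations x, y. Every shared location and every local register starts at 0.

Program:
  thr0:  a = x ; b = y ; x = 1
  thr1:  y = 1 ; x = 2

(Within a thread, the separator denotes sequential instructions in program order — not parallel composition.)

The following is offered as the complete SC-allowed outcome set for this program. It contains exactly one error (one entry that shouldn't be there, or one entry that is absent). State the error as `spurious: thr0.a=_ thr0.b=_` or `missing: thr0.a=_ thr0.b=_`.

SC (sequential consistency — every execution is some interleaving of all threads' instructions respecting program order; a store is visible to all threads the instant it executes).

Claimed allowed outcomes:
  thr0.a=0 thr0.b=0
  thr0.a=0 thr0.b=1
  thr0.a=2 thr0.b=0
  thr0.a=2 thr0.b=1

outcome vector order: (thr0.a,thr0.b)
SC: 3 outcomes — {(0,0), (0,1), (2,1)}
claimed∖SC = {(2,0)}

spurious: thr0.a=2 thr0.b=0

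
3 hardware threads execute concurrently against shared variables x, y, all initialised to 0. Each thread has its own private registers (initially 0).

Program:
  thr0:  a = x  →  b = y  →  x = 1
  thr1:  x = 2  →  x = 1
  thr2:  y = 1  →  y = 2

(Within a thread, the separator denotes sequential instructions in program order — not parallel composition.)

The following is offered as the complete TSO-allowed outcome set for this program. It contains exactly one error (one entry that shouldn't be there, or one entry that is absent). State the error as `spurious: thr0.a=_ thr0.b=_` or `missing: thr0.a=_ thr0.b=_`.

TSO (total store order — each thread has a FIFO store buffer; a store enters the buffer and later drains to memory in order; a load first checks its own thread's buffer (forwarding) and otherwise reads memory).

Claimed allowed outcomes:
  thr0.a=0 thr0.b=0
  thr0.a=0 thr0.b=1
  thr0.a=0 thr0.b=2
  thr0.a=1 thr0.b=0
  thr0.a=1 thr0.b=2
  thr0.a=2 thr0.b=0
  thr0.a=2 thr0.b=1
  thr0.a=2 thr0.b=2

outcome vector order: (thr0.a,thr0.b)
TSO: 9 outcomes — {00 01 02 10 11 12 20 21 22}
TSO∖claimed = {11}

missing: thr0.a=1 thr0.b=1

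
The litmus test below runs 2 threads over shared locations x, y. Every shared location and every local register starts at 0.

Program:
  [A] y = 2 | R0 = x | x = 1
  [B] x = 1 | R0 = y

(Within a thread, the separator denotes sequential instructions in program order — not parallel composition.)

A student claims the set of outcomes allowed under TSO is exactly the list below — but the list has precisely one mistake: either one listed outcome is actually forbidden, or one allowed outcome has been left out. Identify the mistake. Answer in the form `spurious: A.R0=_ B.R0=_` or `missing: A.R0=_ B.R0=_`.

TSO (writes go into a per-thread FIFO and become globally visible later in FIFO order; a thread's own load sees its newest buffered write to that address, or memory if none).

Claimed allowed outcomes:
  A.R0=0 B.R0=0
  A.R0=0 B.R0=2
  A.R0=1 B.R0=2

outcome vector order: (A.R0,B.R0)
under TSO → 00, 02, 10, 12
TSO∖claimed = {10}

missing: A.R0=1 B.R0=0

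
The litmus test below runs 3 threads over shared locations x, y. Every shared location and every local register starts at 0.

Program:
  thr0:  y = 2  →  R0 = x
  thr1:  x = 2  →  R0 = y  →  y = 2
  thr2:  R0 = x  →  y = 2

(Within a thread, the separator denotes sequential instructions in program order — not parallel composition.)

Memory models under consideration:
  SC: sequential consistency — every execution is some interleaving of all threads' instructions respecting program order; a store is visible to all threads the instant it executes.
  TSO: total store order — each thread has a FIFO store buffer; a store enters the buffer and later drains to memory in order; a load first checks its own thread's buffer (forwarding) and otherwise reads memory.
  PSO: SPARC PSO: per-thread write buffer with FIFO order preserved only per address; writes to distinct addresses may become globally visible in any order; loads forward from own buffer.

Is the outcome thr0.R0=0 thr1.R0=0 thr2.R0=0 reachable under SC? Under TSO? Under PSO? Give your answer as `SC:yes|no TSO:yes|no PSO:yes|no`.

SC:no TSO:yes PSO:yes

outcome vector order: (thr0.R0,thr1.R0,thr2.R0)
SC (6): (0,2,0), (0,2,2), (2,0,0), (2,0,2), (2,2,0), (2,2,2)
TSO (8): (0,0,0), (0,0,2), (0,2,0), (0,2,2), (2,0,0), (2,0,2), (2,2,0), (2,2,2)
PSO (8): (0,0,0), (0,0,2), (0,2,0), (0,2,2), (2,0,0), (2,0,2), (2,2,0), (2,2,2)
target (0,0,0) ∈ {TSO,PSO}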